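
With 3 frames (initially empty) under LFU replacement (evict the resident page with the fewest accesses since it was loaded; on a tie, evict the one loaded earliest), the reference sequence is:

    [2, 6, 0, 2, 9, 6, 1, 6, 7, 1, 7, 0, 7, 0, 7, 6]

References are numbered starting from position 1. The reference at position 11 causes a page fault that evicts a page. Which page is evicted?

1

pos 1: 2: fault, frames (2)
pos 2: 6: fault, frames (2 6)
pos 3: 0: fault, frames (2 6 0)
pos 4: 2: hit
pos 5: 9: fault, evict 6, frames (2 0 9)
pos 6: 6: fault, evict 0, frames (2 9 6)
pos 7: 1: fault, evict 9, frames (2 6 1)
pos 8: 6: hit
pos 9: 7: fault, evict 1, frames (2 6 7)
pos 10: 1: fault, evict 7, frames (2 6 1)
pos 11: 7: fault, evict 1, frames (2 6 7)
At position 11, page 1 is evicted.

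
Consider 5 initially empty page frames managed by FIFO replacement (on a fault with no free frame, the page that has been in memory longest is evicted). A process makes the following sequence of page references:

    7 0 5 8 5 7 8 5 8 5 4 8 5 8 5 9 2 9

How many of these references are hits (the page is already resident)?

7 -> fault, frames (7)
0 -> fault, frames (7 0)
5 -> fault, frames (7 0 5)
8 -> fault, frames (7 0 5 8)
5 -> hit
7 -> hit
8 -> hit
5 -> hit
8 -> hit
5 -> hit
4 -> fault, frames (7 0 5 8 4)
8 -> hit
5 -> hit
8 -> hit
5 -> hit
9 -> fault, evict 7, frames (0 5 8 4 9)
2 -> fault, evict 0, frames (5 8 4 9 2)
9 -> hit
Hits: 11.

11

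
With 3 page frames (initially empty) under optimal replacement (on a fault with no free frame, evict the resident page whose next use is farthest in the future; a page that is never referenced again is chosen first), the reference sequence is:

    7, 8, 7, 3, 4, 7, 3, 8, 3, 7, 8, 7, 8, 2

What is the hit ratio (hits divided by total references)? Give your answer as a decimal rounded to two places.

7: fault, frames (7)
8: fault, frames (7 8)
7: hit
3: fault, frames (7 8 3)
4: fault, evict 8, frames (7 3 4)
7: hit
3: hit
8: fault, evict 4, frames (7 3 8)
3: hit
7: hit
8: hit
7: hit
8: hit
2: fault, evict 8, frames (7 3 2)
Hits: 8 of 14 references → 8/14 = 0.5714.

0.57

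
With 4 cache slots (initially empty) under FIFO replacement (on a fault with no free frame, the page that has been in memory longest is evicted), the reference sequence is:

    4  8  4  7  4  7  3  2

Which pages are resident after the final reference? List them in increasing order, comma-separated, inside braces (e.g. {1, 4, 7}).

{2, 3, 7, 8}

4 → miss, frames [4]
8 → miss, frames [4, 8]
4 → hit
7 → miss, frames [4, 8, 7]
4 → hit
7 → hit
3 → miss, frames [4, 8, 7, 3]
2 → miss, evict 4, frames [8, 7, 3, 2]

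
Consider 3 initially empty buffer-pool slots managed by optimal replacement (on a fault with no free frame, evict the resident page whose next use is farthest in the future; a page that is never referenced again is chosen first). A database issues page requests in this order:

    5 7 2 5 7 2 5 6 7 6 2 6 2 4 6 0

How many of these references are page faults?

6

5: fault, frames [5]
7: fault, frames [5, 7]
2: fault, frames [5, 7, 2]
5: hit
7: hit
2: hit
5: hit
6: fault, evict 5, frames [7, 2, 6]
7: hit
6: hit
2: hit
6: hit
2: hit
4: fault, evict 2, frames [7, 6, 4]
6: hit
0: fault, evict 4, frames [7, 6, 0]
Page faults: 6.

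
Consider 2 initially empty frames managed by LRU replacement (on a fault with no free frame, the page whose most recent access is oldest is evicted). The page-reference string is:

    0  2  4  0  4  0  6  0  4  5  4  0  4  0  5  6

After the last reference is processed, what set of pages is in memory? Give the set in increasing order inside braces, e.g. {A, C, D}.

{5, 6}

0 → miss, frames [0]
2 → miss, frames [0, 2]
4 → miss, evict 0, frames [2, 4]
0 → miss, evict 2, frames [4, 0]
4 → hit
0 → hit
6 → miss, evict 4, frames [0, 6]
0 → hit
4 → miss, evict 6, frames [0, 4]
5 → miss, evict 0, frames [4, 5]
4 → hit
0 → miss, evict 5, frames [4, 0]
4 → hit
0 → hit
5 → miss, evict 4, frames [0, 5]
6 → miss, evict 0, frames [5, 6]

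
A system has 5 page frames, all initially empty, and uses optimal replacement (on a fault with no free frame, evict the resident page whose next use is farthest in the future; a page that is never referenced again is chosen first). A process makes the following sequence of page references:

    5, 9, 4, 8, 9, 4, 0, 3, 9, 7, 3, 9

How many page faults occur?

7

5: fault, frames (5)
9: fault, frames (5 9)
4: fault, frames (5 9 4)
8: fault, frames (5 9 4 8)
9: hit
4: hit
0: fault, frames (5 9 4 8 0)
3: fault, evict 0, frames (5 9 4 8 3)
9: hit
7: fault, evict 8, frames (5 9 4 3 7)
3: hit
9: hit
Page faults: 7.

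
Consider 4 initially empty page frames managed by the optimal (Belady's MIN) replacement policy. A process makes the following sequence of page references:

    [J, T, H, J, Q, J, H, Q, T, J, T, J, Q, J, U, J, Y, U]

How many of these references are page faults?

J → fault, frames {J}
T → fault, frames {J,T}
H → fault, frames {J,T,H}
J → hit
Q → fault, frames {J,T,H,Q}
J → hit
H → hit
Q → hit
T → hit
J → hit
T → hit
J → hit
Q → hit
J → hit
U → fault, evict Q, frames {J,T,H,U}
J → hit
Y → fault, evict H, frames {J,T,U,Y}
U → hit
Page faults: 6.

6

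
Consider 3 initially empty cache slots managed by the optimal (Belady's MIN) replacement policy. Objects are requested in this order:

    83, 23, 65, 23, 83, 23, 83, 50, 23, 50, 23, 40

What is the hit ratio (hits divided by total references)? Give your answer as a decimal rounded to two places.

83 -> miss, frames [83]
23 -> miss, frames [83, 23]
65 -> miss, frames [83, 23, 65]
23 -> hit
83 -> hit
23 -> hit
83 -> hit
50 -> miss, evict 65, frames [83, 23, 50]
23 -> hit
50 -> hit
23 -> hit
40 -> miss, evict 50, frames [83, 23, 40]
Hits: 7 of 12 references → 7/12 = 0.5833.

0.58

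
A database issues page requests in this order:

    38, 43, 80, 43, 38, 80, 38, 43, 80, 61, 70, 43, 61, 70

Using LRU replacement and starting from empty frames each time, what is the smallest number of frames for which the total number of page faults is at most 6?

3

f=1: 14 faults
f=2: 12 faults
f=3: 6 faults
f=4: 5 faults
f=5: 5 faults
Smallest f with faults ≤ 6 is 3.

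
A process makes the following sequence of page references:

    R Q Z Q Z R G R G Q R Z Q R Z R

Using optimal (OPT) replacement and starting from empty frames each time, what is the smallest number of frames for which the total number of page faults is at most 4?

4

f=1: 16 faults
f=2: 8 faults
f=3: 5 faults
f=4: 4 faults
Smallest f with faults ≤ 4 is 4.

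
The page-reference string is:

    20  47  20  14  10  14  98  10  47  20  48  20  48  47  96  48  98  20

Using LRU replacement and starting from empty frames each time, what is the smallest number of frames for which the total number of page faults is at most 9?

f=1: 18 faults
f=2: 14 faults
f=3: 11 faults
f=4: 11 faults
f=5: 8 faults
f=6: 7 faults
f=7: 7 faults
Smallest f with faults ≤ 9 is 5.

5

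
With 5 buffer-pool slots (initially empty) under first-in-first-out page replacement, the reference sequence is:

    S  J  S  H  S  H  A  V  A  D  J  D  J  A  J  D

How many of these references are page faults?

S → miss, frames [S]
J → miss, frames [S, J]
S → hit
H → miss, frames [S, J, H]
S → hit
H → hit
A → miss, frames [S, J, H, A]
V → miss, frames [S, J, H, A, V]
A → hit
D → miss, evict S, frames [J, H, A, V, D]
J → hit
D → hit
J → hit
A → hit
J → hit
D → hit
Page faults: 6.

6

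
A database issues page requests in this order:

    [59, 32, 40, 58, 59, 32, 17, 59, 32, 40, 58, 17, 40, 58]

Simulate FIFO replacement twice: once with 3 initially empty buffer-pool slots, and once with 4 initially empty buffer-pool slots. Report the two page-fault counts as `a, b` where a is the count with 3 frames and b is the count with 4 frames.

3 frames: F F F F F F F . . F F . . . → 9 faults.
4 frames: F F F F . . F F F F F F . . → 10 faults.
10 > 9: adding a frame increased faults — Belady's anomaly.

9, 10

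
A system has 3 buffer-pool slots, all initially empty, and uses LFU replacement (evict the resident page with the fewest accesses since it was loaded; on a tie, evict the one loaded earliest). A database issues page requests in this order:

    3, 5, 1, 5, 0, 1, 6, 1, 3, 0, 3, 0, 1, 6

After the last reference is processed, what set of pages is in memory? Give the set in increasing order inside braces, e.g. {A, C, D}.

{1, 5, 6}

3 → fault, frames {3}
5 → fault, frames {3,5}
1 → fault, frames {3,5,1}
5 → hit
0 → fault, evict 3, frames {5,1,0}
1 → hit
6 → fault, evict 0, frames {5,1,6}
1 → hit
3 → fault, evict 6, frames {5,1,3}
0 → fault, evict 3, frames {5,1,0}
3 → fault, evict 0, frames {5,1,3}
0 → fault, evict 3, frames {5,1,0}
1 → hit
6 → fault, evict 0, frames {5,1,6}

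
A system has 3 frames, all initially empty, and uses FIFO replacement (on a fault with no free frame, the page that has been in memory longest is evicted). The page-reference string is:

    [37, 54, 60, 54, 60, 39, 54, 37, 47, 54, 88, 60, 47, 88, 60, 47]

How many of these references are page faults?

37 -> miss, frames [37]
54 -> miss, frames [37, 54]
60 -> miss, frames [37, 54, 60]
54 -> hit
60 -> hit
39 -> miss, evict 37, frames [54, 60, 39]
54 -> hit
37 -> miss, evict 54, frames [60, 39, 37]
47 -> miss, evict 60, frames [39, 37, 47]
54 -> miss, evict 39, frames [37, 47, 54]
88 -> miss, evict 37, frames [47, 54, 88]
60 -> miss, evict 47, frames [54, 88, 60]
47 -> miss, evict 54, frames [88, 60, 47]
88 -> hit
60 -> hit
47 -> hit
Page faults: 10.

10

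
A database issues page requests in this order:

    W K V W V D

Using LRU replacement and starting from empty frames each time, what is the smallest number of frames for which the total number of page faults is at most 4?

f=1: 6 faults
f=2: 5 faults
f=3: 4 faults
f=4: 4 faults
Smallest f with faults ≤ 4 is 3.

3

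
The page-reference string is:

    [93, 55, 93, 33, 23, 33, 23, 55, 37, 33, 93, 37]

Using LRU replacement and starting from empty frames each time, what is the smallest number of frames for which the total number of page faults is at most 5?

f=1: 12 faults
f=2: 9 faults
f=3: 8 faults
f=4: 6 faults
f=5: 5 faults
Smallest f with faults ≤ 5 is 5.

5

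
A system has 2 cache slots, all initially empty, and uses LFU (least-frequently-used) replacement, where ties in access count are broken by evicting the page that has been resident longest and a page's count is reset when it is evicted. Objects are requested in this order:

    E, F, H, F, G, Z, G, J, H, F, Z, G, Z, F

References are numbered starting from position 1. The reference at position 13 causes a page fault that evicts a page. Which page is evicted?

G

pos 1: E: fault, frames (E)
pos 2: F: fault, frames (E F)
pos 3: H: fault, evict E, frames (F H)
pos 4: F: hit
pos 5: G: fault, evict H, frames (F G)
pos 6: Z: fault, evict G, frames (F Z)
pos 7: G: fault, evict Z, frames (F G)
pos 8: J: fault, evict G, frames (F J)
pos 9: H: fault, evict J, frames (F H)
pos 10: F: hit
pos 11: Z: fault, evict H, frames (F Z)
pos 12: G: fault, evict Z, frames (F G)
pos 13: Z: fault, evict G, frames (F Z)
At position 13, page G is evicted.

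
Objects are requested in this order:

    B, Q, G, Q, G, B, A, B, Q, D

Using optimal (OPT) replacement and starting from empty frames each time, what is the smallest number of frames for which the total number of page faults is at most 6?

3

f=1: 10 faults
f=2: 7 faults
f=3: 5 faults
f=4: 5 faults
f=5: 5 faults
Smallest f with faults ≤ 6 is 3.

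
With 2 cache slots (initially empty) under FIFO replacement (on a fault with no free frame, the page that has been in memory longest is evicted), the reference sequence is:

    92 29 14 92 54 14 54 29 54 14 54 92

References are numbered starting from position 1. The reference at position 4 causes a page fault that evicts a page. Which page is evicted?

pos 1: 92 -> fault, frames [92]
pos 2: 29 -> fault, frames [92, 29]
pos 3: 14 -> fault, evict 92, frames [29, 14]
pos 4: 92 -> fault, evict 29, frames [14, 92]
At position 4, page 29 is evicted.

29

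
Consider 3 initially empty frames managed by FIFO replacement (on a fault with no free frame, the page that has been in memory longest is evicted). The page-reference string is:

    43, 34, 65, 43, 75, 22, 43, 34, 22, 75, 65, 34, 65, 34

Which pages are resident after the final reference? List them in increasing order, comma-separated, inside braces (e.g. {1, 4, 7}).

{34, 65, 75}

43 → fault, frames (43)
34 → fault, frames (43 34)
65 → fault, frames (43 34 65)
43 → hit
75 → fault, evict 43, frames (34 65 75)
22 → fault, evict 34, frames (65 75 22)
43 → fault, evict 65, frames (75 22 43)
34 → fault, evict 75, frames (22 43 34)
22 → hit
75 → fault, evict 22, frames (43 34 75)
65 → fault, evict 43, frames (34 75 65)
34 → hit
65 → hit
34 → hit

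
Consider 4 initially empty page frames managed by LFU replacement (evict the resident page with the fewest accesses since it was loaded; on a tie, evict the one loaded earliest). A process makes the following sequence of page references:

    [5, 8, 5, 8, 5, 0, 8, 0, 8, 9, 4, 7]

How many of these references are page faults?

6

5: miss, frames [5]
8: miss, frames [5, 8]
5: hit
8: hit
5: hit
0: miss, frames [5, 8, 0]
8: hit
0: hit
8: hit
9: miss, frames [5, 8, 0, 9]
4: miss, evict 9, frames [5, 8, 0, 4]
7: miss, evict 4, frames [5, 8, 0, 7]
Page faults: 6.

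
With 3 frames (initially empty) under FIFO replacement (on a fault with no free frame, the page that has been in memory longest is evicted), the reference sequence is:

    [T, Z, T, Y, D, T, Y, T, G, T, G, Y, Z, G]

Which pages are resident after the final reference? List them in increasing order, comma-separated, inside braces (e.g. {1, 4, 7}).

T: fault, frames {T}
Z: fault, frames {T,Z}
T: hit
Y: fault, frames {T,Z,Y}
D: fault, evict T, frames {Z,Y,D}
T: fault, evict Z, frames {Y,D,T}
Y: hit
T: hit
G: fault, evict Y, frames {D,T,G}
T: hit
G: hit
Y: fault, evict D, frames {T,G,Y}
Z: fault, evict T, frames {G,Y,Z}
G: hit

{G, Y, Z}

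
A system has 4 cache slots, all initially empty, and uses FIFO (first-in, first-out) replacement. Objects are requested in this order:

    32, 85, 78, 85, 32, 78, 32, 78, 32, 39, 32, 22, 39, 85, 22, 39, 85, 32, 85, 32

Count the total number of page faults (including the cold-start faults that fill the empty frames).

32 → miss, frames [32]
85 → miss, frames [32, 85]
78 → miss, frames [32, 85, 78]
85 → hit
32 → hit
78 → hit
32 → hit
78 → hit
32 → hit
39 → miss, frames [32, 85, 78, 39]
32 → hit
22 → miss, evict 32, frames [85, 78, 39, 22]
39 → hit
85 → hit
22 → hit
39 → hit
85 → hit
32 → miss, evict 85, frames [78, 39, 22, 32]
85 → miss, evict 78, frames [39, 22, 32, 85]
32 → hit
Page faults: 7.

7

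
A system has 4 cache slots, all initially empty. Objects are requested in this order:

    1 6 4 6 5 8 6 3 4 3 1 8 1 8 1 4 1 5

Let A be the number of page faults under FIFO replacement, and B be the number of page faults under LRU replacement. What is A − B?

Under FIFO: F F F . F F . F . . F . . . . F . F → 9 faults.
Under LRU: F F F . F F . F F . F F . . . . . F → 10 faults.
A − B = 9 − 10 = -1.

-1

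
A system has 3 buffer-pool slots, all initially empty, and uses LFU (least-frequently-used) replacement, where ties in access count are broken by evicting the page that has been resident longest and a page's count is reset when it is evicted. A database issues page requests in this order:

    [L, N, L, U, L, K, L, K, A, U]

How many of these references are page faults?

L → miss, frames [L]
N → miss, frames [L, N]
L → hit
U → miss, frames [L, N, U]
L → hit
K → miss, evict N, frames [L, U, K]
L → hit
K → hit
A → miss, evict U, frames [L, K, A]
U → miss, evict A, frames [L, K, U]
Page faults: 6.

6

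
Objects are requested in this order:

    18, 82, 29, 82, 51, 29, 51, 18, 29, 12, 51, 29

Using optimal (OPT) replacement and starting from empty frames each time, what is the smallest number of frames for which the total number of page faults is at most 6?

3

f=1: 12 faults
f=2: 7 faults
f=3: 5 faults
f=4: 5 faults
f=5: 5 faults
Smallest f with faults ≤ 6 is 3.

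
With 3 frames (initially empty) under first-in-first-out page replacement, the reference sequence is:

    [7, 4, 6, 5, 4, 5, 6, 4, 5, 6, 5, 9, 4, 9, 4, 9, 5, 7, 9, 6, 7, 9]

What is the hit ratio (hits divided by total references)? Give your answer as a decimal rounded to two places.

7 → miss, frames (7)
4 → miss, frames (7 4)
6 → miss, frames (7 4 6)
5 → miss, evict 7, frames (4 6 5)
4 → hit
5 → hit
6 → hit
4 → hit
5 → hit
6 → hit
5 → hit
9 → miss, evict 4, frames (6 5 9)
4 → miss, evict 6, frames (5 9 4)
9 → hit
4 → hit
9 → hit
5 → hit
7 → miss, evict 5, frames (9 4 7)
9 → hit
6 → miss, evict 9, frames (4 7 6)
7 → hit
9 → miss, evict 4, frames (7 6 9)
Hits: 13 of 22 references → 13/22 = 0.5909.

0.59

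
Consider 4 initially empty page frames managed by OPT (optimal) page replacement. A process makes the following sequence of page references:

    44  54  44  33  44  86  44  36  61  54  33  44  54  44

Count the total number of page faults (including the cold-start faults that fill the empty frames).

44 → miss, frames [44]
54 → miss, frames [44, 54]
44 → hit
33 → miss, frames [44, 54, 33]
44 → hit
86 → miss, frames [44, 54, 33, 86]
44 → hit
36 → miss, evict 86, frames [44, 54, 33, 36]
61 → miss, evict 36, frames [44, 54, 33, 61]
54 → hit
33 → hit
44 → hit
54 → hit
44 → hit
Page faults: 6.

6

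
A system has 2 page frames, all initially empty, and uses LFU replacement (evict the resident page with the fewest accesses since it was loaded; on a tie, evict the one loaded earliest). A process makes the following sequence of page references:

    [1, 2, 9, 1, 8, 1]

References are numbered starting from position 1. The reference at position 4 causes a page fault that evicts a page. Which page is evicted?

pos 1: 1 -> miss, frames [1]
pos 2: 2 -> miss, frames [1, 2]
pos 3: 9 -> miss, evict 1, frames [2, 9]
pos 4: 1 -> miss, evict 2, frames [9, 1]
At position 4, page 2 is evicted.

2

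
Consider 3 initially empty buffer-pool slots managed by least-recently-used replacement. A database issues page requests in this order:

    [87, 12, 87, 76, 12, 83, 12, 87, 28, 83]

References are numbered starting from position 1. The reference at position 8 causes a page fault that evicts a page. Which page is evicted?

76

pos 1: 87 → miss, frames {87}
pos 2: 12 → miss, frames {87,12}
pos 3: 87 → hit
pos 4: 76 → miss, frames {12,87,76}
pos 5: 12 → hit
pos 6: 83 → miss, evict 87, frames {76,12,83}
pos 7: 12 → hit
pos 8: 87 → miss, evict 76, frames {83,12,87}
At position 8, page 76 is evicted.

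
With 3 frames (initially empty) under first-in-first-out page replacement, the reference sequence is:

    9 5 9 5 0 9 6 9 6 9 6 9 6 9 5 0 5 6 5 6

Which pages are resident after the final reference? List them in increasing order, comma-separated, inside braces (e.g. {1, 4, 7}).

9 → miss, frames {9}
5 → miss, frames {9,5}
9 → hit
5 → hit
0 → miss, frames {9,5,0}
9 → hit
6 → miss, evict 9, frames {5,0,6}
9 → miss, evict 5, frames {0,6,9}
6 → hit
9 → hit
6 → hit
9 → hit
6 → hit
9 → hit
5 → miss, evict 0, frames {6,9,5}
0 → miss, evict 6, frames {9,5,0}
5 → hit
6 → miss, evict 9, frames {5,0,6}
5 → hit
6 → hit

{0, 5, 6}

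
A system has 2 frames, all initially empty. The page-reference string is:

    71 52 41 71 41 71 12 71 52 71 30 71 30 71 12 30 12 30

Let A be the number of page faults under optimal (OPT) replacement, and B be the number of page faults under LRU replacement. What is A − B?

-2

Under OPT: F F F . . . F . F . F . . . F . . . → 7 faults.
Under LRU: F F F F . . F . F . F . . . F F . . → 9 faults.
A − B = 7 − 9 = -2.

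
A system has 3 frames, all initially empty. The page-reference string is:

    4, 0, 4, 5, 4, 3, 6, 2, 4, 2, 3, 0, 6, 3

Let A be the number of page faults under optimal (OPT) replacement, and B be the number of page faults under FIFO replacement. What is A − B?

-2

Under OPT: F F . F . F F F . . . F F . → 8 faults.
Under FIFO: F F . F . F F F F . F F F . → 10 faults.
A − B = 8 − 10 = -2.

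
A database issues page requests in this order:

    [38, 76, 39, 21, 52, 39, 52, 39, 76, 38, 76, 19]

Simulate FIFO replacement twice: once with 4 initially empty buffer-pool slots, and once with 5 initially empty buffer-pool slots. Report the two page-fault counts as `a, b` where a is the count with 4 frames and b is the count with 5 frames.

8, 6

4 frames: F F F F F . . . . F F F → 8 faults.
5 frames: F F F F F . . . . . . F → 6 faults.
6 < 8: adding a frame reduced faults, as is typical.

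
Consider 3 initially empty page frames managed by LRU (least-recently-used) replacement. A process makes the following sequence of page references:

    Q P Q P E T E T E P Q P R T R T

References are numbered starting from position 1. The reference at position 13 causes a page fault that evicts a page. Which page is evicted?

pos 1: Q → fault, frames [Q]
pos 2: P → fault, frames [Q, P]
pos 3: Q → hit
pos 4: P → hit
pos 5: E → fault, frames [Q, P, E]
pos 6: T → fault, evict Q, frames [P, E, T]
pos 7: E → hit
pos 8: T → hit
pos 9: E → hit
pos 10: P → hit
pos 11: Q → fault, evict T, frames [E, P, Q]
pos 12: P → hit
pos 13: R → fault, evict E, frames [Q, P, R]
At position 13, page E is evicted.

E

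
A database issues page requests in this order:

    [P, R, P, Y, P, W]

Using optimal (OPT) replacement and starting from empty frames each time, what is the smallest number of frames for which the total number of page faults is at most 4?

f=1: 6 faults
f=2: 4 faults
f=3: 4 faults
f=4: 4 faults
Smallest f with faults ≤ 4 is 2.

2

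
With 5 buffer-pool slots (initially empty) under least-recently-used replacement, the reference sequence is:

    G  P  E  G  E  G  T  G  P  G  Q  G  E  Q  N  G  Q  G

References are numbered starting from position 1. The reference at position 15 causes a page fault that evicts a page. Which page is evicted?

T

pos 1: G -> fault, frames {G}
pos 2: P -> fault, frames {G,P}
pos 3: E -> fault, frames {G,P,E}
pos 4: G -> hit
pos 5: E -> hit
pos 6: G -> hit
pos 7: T -> fault, frames {P,E,G,T}
pos 8: G -> hit
pos 9: P -> hit
pos 10: G -> hit
pos 11: Q -> fault, frames {E,T,P,G,Q}
pos 12: G -> hit
pos 13: E -> hit
pos 14: Q -> hit
pos 15: N -> fault, evict T, frames {P,G,E,Q,N}
At position 15, page T is evicted.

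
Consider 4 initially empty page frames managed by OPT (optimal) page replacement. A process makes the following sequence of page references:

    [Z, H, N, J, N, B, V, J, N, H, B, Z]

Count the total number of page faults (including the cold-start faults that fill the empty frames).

8

Z -> fault, frames [Z]
H -> fault, frames [Z, H]
N -> fault, frames [Z, H, N]
J -> fault, frames [Z, H, N, J]
N -> hit
B -> fault, evict Z, frames [H, N, J, B]
V -> fault, evict B, frames [H, N, J, V]
J -> hit
N -> hit
H -> hit
B -> fault, evict V, frames [H, N, J, B]
Z -> fault, evict B, frames [H, N, J, Z]
Page faults: 8.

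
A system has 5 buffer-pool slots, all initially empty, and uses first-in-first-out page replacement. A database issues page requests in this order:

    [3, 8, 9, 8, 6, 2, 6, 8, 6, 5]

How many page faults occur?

3: miss, frames [3]
8: miss, frames [3, 8]
9: miss, frames [3, 8, 9]
8: hit
6: miss, frames [3, 8, 9, 6]
2: miss, frames [3, 8, 9, 6, 2]
6: hit
8: hit
6: hit
5: miss, evict 3, frames [8, 9, 6, 2, 5]
Page faults: 6.

6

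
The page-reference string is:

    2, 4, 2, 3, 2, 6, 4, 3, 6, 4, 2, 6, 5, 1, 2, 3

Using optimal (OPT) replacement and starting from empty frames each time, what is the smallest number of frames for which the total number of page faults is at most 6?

f=1: 16 faults
f=2: 10 faults
f=3: 7 faults
f=4: 6 faults
f=5: 6 faults
f=6: 6 faults
Smallest f with faults ≤ 6 is 4.

4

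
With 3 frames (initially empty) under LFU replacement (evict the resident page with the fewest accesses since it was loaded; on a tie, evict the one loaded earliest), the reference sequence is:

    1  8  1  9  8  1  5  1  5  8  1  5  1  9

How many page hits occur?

9

1: fault, frames [1]
8: fault, frames [1, 8]
1: hit
9: fault, frames [1, 8, 9]
8: hit
1: hit
5: fault, evict 9, frames [1, 8, 5]
1: hit
5: hit
8: hit
1: hit
5: hit
1: hit
9: fault, evict 8, frames [1, 5, 9]
Hits: 9.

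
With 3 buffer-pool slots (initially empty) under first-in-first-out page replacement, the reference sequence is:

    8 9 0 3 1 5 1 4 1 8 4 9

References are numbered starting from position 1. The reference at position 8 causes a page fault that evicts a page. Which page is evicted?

3

pos 1: 8: miss, frames {8}
pos 2: 9: miss, frames {8,9}
pos 3: 0: miss, frames {8,9,0}
pos 4: 3: miss, evict 8, frames {9,0,3}
pos 5: 1: miss, evict 9, frames {0,3,1}
pos 6: 5: miss, evict 0, frames {3,1,5}
pos 7: 1: hit
pos 8: 4: miss, evict 3, frames {1,5,4}
At position 8, page 3 is evicted.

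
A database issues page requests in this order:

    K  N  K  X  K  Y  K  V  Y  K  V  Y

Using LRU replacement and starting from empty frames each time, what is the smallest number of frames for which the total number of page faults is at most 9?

f=1: 12 faults
f=2: 9 faults
f=3: 5 faults
f=4: 5 faults
f=5: 5 faults
Smallest f with faults ≤ 9 is 2.

2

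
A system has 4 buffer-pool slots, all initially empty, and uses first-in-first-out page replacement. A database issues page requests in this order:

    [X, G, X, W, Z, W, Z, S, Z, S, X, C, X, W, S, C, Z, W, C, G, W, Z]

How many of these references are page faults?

10

X: miss, frames (X)
G: miss, frames (X G)
X: hit
W: miss, frames (X G W)
Z: miss, frames (X G W Z)
W: hit
Z: hit
S: miss, evict X, frames (G W Z S)
Z: hit
S: hit
X: miss, evict G, frames (W Z S X)
C: miss, evict W, frames (Z S X C)
X: hit
W: miss, evict Z, frames (S X C W)
S: hit
C: hit
Z: miss, evict S, frames (X C W Z)
W: hit
C: hit
G: miss, evict X, frames (C W Z G)
W: hit
Z: hit
Page faults: 10.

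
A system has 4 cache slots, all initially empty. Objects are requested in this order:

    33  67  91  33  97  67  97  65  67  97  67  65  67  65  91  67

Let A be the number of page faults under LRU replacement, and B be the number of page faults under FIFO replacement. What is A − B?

1

Under LRU: F F F . F . . F . . . . . . F . → 6 faults.
Under FIFO: F F F . F . . F . . . . . . . . → 5 faults.
A − B = 6 − 5 = 1.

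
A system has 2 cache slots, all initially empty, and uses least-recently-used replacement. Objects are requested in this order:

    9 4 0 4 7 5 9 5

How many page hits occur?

2

9: fault, frames [9]
4: fault, frames [9, 4]
0: fault, evict 9, frames [4, 0]
4: hit
7: fault, evict 0, frames [4, 7]
5: fault, evict 4, frames [7, 5]
9: fault, evict 7, frames [5, 9]
5: hit
Hits: 2.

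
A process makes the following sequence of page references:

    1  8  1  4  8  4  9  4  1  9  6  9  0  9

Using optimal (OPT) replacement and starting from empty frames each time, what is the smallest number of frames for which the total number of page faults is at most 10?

2

f=1: 14 faults
f=2: 7 faults
f=3: 6 faults
f=4: 6 faults
f=5: 6 faults
f=6: 6 faults
Smallest f with faults ≤ 10 is 2.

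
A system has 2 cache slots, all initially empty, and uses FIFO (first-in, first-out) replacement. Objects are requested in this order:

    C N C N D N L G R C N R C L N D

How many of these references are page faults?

C → miss, frames (C)
N → miss, frames (C N)
C → hit
N → hit
D → miss, evict C, frames (N D)
N → hit
L → miss, evict N, frames (D L)
G → miss, evict D, frames (L G)
R → miss, evict L, frames (G R)
C → miss, evict G, frames (R C)
N → miss, evict R, frames (C N)
R → miss, evict C, frames (N R)
C → miss, evict N, frames (R C)
L → miss, evict R, frames (C L)
N → miss, evict C, frames (L N)
D → miss, evict L, frames (N D)
Page faults: 13.

13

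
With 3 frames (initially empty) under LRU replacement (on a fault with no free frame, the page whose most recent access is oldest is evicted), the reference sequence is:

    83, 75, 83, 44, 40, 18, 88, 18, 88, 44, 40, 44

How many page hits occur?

4

83 → fault, frames {83}
75 → fault, frames {83,75}
83 → hit
44 → fault, frames {75,83,44}
40 → fault, evict 75, frames {83,44,40}
18 → fault, evict 83, frames {44,40,18}
88 → fault, evict 44, frames {40,18,88}
18 → hit
88 → hit
44 → fault, evict 40, frames {18,88,44}
40 → fault, evict 18, frames {88,44,40}
44 → hit
Hits: 4.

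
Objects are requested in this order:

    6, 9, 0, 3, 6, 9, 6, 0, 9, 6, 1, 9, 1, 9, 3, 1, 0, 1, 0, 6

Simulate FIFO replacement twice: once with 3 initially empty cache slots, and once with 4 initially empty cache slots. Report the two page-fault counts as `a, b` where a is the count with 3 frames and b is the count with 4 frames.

3 frames: F F F F F F . F . . F . . . F . . . . F → 10 faults.
4 frames: F F F F . . . . . . F . . . . . . . . F → 6 faults.
6 < 10: adding a frame reduced faults, as is typical.

10, 6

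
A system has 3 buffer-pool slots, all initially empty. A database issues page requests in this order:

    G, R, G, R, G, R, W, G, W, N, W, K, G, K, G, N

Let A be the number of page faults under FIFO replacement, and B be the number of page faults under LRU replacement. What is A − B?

-1

Under FIFO: F F . . . . F . . F . F F . . . → 6 faults.
Under LRU: F F . . . . F . . F . F F . . F → 7 faults.
A − B = 6 − 7 = -1.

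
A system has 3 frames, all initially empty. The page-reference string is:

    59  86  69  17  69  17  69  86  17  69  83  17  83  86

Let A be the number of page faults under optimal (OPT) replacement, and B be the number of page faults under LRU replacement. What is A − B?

Under OPT: F F F F . . . . . . F . . . → 5 faults.
Under LRU: F F F F . . . . . . F . . F → 6 faults.
A − B = 5 − 6 = -1.

-1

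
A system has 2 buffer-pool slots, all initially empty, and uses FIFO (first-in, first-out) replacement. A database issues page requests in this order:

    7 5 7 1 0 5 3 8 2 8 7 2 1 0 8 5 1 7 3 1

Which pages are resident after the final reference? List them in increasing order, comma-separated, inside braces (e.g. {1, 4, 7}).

{1, 3}

7 → fault, frames {7}
5 → fault, frames {7,5}
7 → hit
1 → fault, evict 7, frames {5,1}
0 → fault, evict 5, frames {1,0}
5 → fault, evict 1, frames {0,5}
3 → fault, evict 0, frames {5,3}
8 → fault, evict 5, frames {3,8}
2 → fault, evict 3, frames {8,2}
8 → hit
7 → fault, evict 8, frames {2,7}
2 → hit
1 → fault, evict 2, frames {7,1}
0 → fault, evict 7, frames {1,0}
8 → fault, evict 1, frames {0,8}
5 → fault, evict 0, frames {8,5}
1 → fault, evict 8, frames {5,1}
7 → fault, evict 5, frames {1,7}
3 → fault, evict 1, frames {7,3}
1 → fault, evict 7, frames {3,1}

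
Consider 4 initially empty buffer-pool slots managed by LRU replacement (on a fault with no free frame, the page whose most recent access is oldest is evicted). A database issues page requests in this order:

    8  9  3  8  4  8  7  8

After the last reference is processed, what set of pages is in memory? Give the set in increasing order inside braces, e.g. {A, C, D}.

8 -> miss, frames {8}
9 -> miss, frames {8,9}
3 -> miss, frames {8,9,3}
8 -> hit
4 -> miss, frames {9,3,8,4}
8 -> hit
7 -> miss, evict 9, frames {3,4,8,7}
8 -> hit

{3, 4, 7, 8}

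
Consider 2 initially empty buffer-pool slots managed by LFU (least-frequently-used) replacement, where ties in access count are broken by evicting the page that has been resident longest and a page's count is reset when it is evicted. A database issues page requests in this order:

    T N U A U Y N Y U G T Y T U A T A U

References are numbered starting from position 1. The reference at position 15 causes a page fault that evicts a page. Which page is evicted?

pos 1: T → fault, frames [T]
pos 2: N → fault, frames [T, N]
pos 3: U → fault, evict T, frames [N, U]
pos 4: A → fault, evict N, frames [U, A]
pos 5: U → hit
pos 6: Y → fault, evict A, frames [U, Y]
pos 7: N → fault, evict Y, frames [U, N]
pos 8: Y → fault, evict N, frames [U, Y]
pos 9: U → hit
pos 10: G → fault, evict Y, frames [U, G]
pos 11: T → fault, evict G, frames [U, T]
pos 12: Y → fault, evict T, frames [U, Y]
pos 13: T → fault, evict Y, frames [U, T]
pos 14: U → hit
pos 15: A → fault, evict T, frames [U, A]
At position 15, page T is evicted.

T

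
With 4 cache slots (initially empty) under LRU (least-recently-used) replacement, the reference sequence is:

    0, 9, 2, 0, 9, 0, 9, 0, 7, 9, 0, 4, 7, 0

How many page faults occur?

0 -> fault, frames [0]
9 -> fault, frames [0, 9]
2 -> fault, frames [0, 9, 2]
0 -> hit
9 -> hit
0 -> hit
9 -> hit
0 -> hit
7 -> fault, frames [2, 9, 0, 7]
9 -> hit
0 -> hit
4 -> fault, evict 2, frames [7, 9, 0, 4]
7 -> hit
0 -> hit
Page faults: 5.

5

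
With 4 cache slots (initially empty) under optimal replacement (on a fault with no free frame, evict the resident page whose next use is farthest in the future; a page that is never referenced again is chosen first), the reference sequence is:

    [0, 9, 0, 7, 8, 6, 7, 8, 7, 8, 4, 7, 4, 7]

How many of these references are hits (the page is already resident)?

0 → fault, frames [0]
9 → fault, frames [0, 9]
0 → hit
7 → fault, frames [0, 9, 7]
8 → fault, frames [0, 9, 7, 8]
6 → fault, evict 9, frames [0, 7, 8, 6]
7 → hit
8 → hit
7 → hit
8 → hit
4 → fault, evict 6, frames [0, 7, 8, 4]
7 → hit
4 → hit
7 → hit
Hits: 8.

8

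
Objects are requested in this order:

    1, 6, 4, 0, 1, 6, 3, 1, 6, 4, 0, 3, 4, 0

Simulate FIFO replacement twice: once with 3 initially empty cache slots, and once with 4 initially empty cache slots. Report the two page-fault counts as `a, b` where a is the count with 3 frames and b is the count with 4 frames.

9, 10

3 frames: F F F F F F F . . F F . . . → 9 faults.
4 frames: F F F F . . F F F F F F . . → 10 faults.
10 > 9: adding a frame increased faults — Belady's anomaly.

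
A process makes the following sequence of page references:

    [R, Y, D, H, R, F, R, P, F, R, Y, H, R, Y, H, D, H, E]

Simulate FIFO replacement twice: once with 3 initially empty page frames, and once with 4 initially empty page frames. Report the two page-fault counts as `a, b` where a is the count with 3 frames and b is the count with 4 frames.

3 frames: F F F F F F . F . . F F F . . F . F → 12 faults.
4 frames: F F F F . F F F . . F F . . . F . F → 11 faults.
11 < 12: adding a frame reduced faults, as is typical.

12, 11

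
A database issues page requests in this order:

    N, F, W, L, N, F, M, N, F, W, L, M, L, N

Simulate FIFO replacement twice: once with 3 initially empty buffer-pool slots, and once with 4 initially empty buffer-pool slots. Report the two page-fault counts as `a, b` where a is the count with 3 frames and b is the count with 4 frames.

3 frames: F F F F F F F . . F F . . F → 10 faults.
4 frames: F F F F . . F F F F F F . F → 11 faults.
11 > 10: adding a frame increased faults — Belady's anomaly.

10, 11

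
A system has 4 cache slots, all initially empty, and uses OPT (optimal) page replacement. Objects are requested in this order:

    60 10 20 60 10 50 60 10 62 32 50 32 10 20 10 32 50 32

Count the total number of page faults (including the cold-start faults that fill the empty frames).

60: fault, frames {60}
10: fault, frames {60,10}
20: fault, frames {60,10,20}
60: hit
10: hit
50: fault, frames {60,10,20,50}
60: hit
10: hit
62: fault, evict 60, frames {10,20,50,62}
32: fault, evict 62, frames {10,20,50,32}
50: hit
32: hit
10: hit
20: hit
10: hit
32: hit
50: hit
32: hit
Page faults: 6.

6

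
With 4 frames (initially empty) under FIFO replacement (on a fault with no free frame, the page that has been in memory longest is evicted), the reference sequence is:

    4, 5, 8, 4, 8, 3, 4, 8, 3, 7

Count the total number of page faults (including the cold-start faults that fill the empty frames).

5

4 → miss, frames (4)
5 → miss, frames (4 5)
8 → miss, frames (4 5 8)
4 → hit
8 → hit
3 → miss, frames (4 5 8 3)
4 → hit
8 → hit
3 → hit
7 → miss, evict 4, frames (5 8 3 7)
Page faults: 5.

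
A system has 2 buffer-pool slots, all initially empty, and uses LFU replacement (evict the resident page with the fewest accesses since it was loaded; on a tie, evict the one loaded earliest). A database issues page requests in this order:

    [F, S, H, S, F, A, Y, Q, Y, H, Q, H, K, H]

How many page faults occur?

13

F → fault, frames {F}
S → fault, frames {F,S}
H → fault, evict F, frames {S,H}
S → hit
F → fault, evict H, frames {S,F}
A → fault, evict F, frames {S,A}
Y → fault, evict A, frames {S,Y}
Q → fault, evict Y, frames {S,Q}
Y → fault, evict Q, frames {S,Y}
H → fault, evict Y, frames {S,H}
Q → fault, evict H, frames {S,Q}
H → fault, evict Q, frames {S,H}
K → fault, evict H, frames {S,K}
H → fault, evict K, frames {S,H}
Page faults: 13.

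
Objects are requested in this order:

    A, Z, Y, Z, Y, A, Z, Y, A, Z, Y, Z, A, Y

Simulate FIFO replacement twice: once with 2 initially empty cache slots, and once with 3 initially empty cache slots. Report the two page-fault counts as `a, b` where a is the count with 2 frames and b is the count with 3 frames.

2 frames: F F F . . F F F F F F . F . → 10 faults.
3 frames: F F F . . . . . . . . . . . → 3 faults.
3 < 10: adding a frame reduced faults, as is typical.

10, 3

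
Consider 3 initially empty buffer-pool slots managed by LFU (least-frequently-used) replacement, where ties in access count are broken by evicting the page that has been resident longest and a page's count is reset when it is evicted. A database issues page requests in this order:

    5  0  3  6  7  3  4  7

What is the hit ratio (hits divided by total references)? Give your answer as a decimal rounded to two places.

5 → fault, frames {5}
0 → fault, frames {5,0}
3 → fault, frames {5,0,3}
6 → fault, evict 5, frames {0,3,6}
7 → fault, evict 0, frames {3,6,7}
3 → hit
4 → fault, evict 6, frames {3,7,4}
7 → hit
Hits: 2 of 8 references → 2/8 = 0.2500.

0.25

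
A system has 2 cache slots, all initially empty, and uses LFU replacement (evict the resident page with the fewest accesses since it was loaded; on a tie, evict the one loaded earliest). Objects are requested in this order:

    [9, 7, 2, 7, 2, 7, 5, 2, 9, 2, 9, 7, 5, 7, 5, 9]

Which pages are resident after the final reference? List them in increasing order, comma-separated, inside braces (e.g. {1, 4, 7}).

{7, 9}

9 → fault, frames {9}
7 → fault, frames {9,7}
2 → fault, evict 9, frames {7,2}
7 → hit
2 → hit
7 → hit
5 → fault, evict 2, frames {7,5}
2 → fault, evict 5, frames {7,2}
9 → fault, evict 2, frames {7,9}
2 → fault, evict 9, frames {7,2}
9 → fault, evict 2, frames {7,9}
7 → hit
5 → fault, evict 9, frames {7,5}
7 → hit
5 → hit
9 → fault, evict 5, frames {7,9}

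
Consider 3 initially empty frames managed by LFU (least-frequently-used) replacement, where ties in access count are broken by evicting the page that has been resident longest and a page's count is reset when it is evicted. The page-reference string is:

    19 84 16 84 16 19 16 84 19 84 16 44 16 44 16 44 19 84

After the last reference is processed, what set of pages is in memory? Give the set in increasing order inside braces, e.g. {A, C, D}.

19: fault, frames {19}
84: fault, frames {19,84}
16: fault, frames {19,84,16}
84: hit
16: hit
19: hit
16: hit
84: hit
19: hit
84: hit
16: hit
44: fault, evict 19, frames {84,16,44}
16: hit
44: hit
16: hit
44: hit
19: fault, evict 44, frames {84,16,19}
84: hit

{16, 19, 84}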